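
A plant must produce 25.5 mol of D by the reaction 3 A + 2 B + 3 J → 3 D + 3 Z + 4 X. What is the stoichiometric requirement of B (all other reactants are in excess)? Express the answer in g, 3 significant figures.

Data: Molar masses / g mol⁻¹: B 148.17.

n(D) = 25.50 mol
n(B) = (2/3) × 25.50 = 17.00 mol
mass = 17.00 × 148.17 = 2519 g

2520 g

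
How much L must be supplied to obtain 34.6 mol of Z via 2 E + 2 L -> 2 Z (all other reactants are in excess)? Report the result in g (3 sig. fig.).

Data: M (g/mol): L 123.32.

n(Z) = 34.60 mol
n(L) = (2/2) × 34.60 = 34.60 mol
mass = 34.60 × 123.32 = 4267 g

4270 g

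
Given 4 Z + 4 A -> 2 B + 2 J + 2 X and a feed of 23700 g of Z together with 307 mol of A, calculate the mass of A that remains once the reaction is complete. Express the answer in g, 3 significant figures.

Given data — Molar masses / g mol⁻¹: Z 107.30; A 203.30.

n(Z) = 23700 / 107.30 = 220.9 mol
n(A) = 307.0 mol
n/ν for Z = 220.9/4 = 55.23
n/ν for A = 307.0/4 = 76.75
Smallest n/ν is Z → limiting reagent.
A consumed = (4/4) × 220.9 = 220.9 mol
A remaining = 307.0 − 220.9 = 86.10 mol
mass = 86.10 × 203.30 = 17500 g

17500 g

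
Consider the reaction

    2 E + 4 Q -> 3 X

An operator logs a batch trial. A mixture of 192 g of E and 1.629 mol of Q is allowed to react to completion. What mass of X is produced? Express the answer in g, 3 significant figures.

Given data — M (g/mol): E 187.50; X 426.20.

n(E) = 192.0 / 187.50 = 1.024 mol
n(Q) = 1.629 mol
n/ν → E: 0.5120, Q: 0.4073; Q is limiting.
n(X) = (3/4) × 1.629 = 1.222 mol
mass = 1.222 × 426.20 = 520.8 g

521 g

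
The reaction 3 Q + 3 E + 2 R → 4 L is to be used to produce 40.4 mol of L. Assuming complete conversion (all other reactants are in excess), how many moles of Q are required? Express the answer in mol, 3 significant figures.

30.3 mol

n(L) = 40.40 mol
n(Q) = (3/4) × 40.40 = 30.30 mol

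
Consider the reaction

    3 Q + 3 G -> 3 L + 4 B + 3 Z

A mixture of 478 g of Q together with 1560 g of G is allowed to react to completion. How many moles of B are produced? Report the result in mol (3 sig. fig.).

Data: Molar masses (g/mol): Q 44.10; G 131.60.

n(Q) = 478.0 / 44.10 = 10.84 mol
n(G) = 1560 / 131.60 = 11.85 mol
n/ν → Q: 3.613, G: 3.950; Q is limiting.
n(B) = (4/3) × 10.84 = 14.45 mol

14.5 mol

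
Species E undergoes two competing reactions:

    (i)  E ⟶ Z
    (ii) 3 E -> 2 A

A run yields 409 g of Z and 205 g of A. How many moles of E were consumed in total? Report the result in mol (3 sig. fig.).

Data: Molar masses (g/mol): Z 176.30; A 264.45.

n(Z) = 409 / 176.30 = 2.320 mol
n(A) = 205 / 264.45 = 0.7752 mol
n(E) via (i) = (1/1)×2.320 = 2.320 mol
n(E) via (ii) = (3/2)×0.7752 = 1.163 mol
total n(E) = 2.320 + 1.163 = 3.483 mol

3.48 mol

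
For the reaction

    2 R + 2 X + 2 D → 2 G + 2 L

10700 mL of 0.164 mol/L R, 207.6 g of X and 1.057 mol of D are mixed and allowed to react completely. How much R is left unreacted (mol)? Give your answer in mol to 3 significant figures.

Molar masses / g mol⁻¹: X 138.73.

0.698 mol

n(R) = 0.164 × 10700/1000 = 1.755 mol
n(X) = 207.6 / 138.73 = 1.496 mol
n(D) = 1.057 mol
n/ν for R = 1.755/2 = 0.8775
n/ν for X = 1.496/2 = 0.7480
n/ν for D = 1.057/2 = 0.5285
Smallest n/ν is D → limiting reagent.
R consumed = (2/2) × 1.057 = 1.057 mol
R remaining = 1.755 − 1.057 = 0.6980 mol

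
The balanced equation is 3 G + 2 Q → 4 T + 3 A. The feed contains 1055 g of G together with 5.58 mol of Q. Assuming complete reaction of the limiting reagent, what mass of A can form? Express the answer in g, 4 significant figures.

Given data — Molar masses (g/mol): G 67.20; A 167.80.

1404 g

n(G) = 1055 / 67.20 = 15.70 mol
n(Q) = 5.580 mol
n/ν → G: 5.233, Q: 2.790; Q is limiting.
n(A) = (3/2) × 5.580 = 8.370 mol
mass = 8.370 × 167.80 = 1404 g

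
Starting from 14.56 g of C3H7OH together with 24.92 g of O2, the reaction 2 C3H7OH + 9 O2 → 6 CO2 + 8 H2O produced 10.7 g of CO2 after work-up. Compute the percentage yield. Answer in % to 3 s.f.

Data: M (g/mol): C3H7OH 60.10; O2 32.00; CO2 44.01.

n(C3H7OH) = 14.56 / 60.10 = 0.2423 mol
n(O2) = 24.92 / 32.00 = 0.7788 mol
n/ν for C3H7OH = 0.2423/2 = 0.1212
n/ν for O2 = 0.7788/9 = 0.08653
Smallest n/ν is O2 → limiting reagent.
theoretical n(CO2) = (6/9) × 0.7788 = 0.5192 mol → 22.85 g
% yield = 10.7 / 22.85 × 100 = 46.83 %

46.8 %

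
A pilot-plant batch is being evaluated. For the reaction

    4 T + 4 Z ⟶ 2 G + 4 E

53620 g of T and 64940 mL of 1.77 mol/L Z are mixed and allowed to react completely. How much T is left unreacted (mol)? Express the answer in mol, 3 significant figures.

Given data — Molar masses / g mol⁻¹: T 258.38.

n(T) = 53620 / 258.38 = 207.5 mol
n(Z) = 1.77 × 64940/1000 = 114.9 mol
n/ν for T = 207.5/4 = 51.88
n/ν for Z = 114.9/4 = 28.73
Smallest n/ν is Z → limiting reagent.
T consumed = (4/4) × 114.9 = 114.9 mol
T remaining = 207.5 − 114.9 = 92.60 mol

92.6 mol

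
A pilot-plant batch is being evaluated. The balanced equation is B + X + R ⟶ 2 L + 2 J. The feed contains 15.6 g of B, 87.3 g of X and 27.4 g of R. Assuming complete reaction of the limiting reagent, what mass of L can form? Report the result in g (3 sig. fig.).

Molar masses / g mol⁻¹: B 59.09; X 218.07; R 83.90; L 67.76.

35.8 g

n(B) = 15.60 / 59.09 = 0.2640 mol
n(X) = 87.30 / 218.07 = 0.4003 mol
n(R) = 27.40 / 83.90 = 0.3266 mol
n/ν for B = 0.2640/1 = 0.2640
n/ν for X = 0.4003/1 = 0.4003
n/ν for R = 0.3266/1 = 0.3266
Smallest n/ν is B → limiting reagent.
n(L) = (2/1) × 0.2640 = 0.5280 mol
mass = 0.5280 × 67.76 = 35.78 g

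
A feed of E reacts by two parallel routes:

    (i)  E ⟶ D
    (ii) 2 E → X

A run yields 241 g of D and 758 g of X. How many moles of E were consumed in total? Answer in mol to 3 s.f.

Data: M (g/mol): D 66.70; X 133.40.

n(D) = 241 / 66.70 = 3.613 mol
n(X) = 758 / 133.40 = 5.682 mol
n(E) via (i) = (1/1)×3.613 = 3.613 mol
n(E) via (ii) = (2/1)×5.682 = 11.36 mol
total n(E) = 3.613 + 11.36 = 14.97 mol

15.0 mol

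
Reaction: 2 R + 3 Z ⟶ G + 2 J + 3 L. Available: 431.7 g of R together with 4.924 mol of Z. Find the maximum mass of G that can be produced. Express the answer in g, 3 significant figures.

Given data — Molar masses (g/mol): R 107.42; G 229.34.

376 g

n(R) = 431.7 / 107.42 = 4.019 mol
n(Z) = 4.924 mol
n/ν for R = 4.019/2 = 2.010
n/ν for Z = 4.924/3 = 1.641
Smallest n/ν is Z → limiting reagent.
n(G) = (1/3) × 4.924 = 1.641 mol
mass = 1.641 × 229.34 = 376.3 g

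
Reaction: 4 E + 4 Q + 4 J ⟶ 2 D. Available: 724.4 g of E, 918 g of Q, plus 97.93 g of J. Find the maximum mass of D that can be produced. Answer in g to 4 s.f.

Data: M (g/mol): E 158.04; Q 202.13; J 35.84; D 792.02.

1082 g

n(E) = 724.4 / 158.04 = 4.584 mol
n(Q) = 918.0 / 202.13 = 4.542 mol
n(J) = 97.93 / 35.84 = 2.732 mol
n/ν for E = 4.584/4 = 1.146
n/ν for Q = 4.542/4 = 1.136
n/ν for J = 2.732/4 = 0.6830
Smallest n/ν is J → limiting reagent.
n(D) = (2/4) × 2.732 = 1.366 mol
mass = 1.366 × 792.02 = 1082 g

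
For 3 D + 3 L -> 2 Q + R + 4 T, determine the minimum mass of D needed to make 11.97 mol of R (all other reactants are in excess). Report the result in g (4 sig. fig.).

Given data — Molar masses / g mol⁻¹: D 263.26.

9454 g

n(R) = 11.97 mol
n(D) = (3/1) × 11.97 = 35.91 mol
mass = 35.91 × 263.26 = 9454 g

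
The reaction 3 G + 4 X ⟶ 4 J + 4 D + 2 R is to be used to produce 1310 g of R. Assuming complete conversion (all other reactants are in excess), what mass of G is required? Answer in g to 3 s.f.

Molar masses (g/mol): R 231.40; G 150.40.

n(R) = 1310 / 231.40 = 5.661 mol
n(G) = (3/2) × 5.661 = 8.492 mol
mass = 8.492 × 150.40 = 1277 g

1280 g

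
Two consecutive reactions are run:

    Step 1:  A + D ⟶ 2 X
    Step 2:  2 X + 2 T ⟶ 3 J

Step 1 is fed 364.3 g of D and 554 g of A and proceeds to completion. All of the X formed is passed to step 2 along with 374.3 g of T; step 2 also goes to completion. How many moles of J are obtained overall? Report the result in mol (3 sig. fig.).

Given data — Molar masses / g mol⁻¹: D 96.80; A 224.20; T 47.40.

Step 1:
n(D) = 364.3 / 96.80 = 3.763 mol
n(A) = 554.0 / 224.20 = 2.471 mol
n/ν → D: 3.763, A: 2.471; A is limiting.
n(X) produced = (2/1) × 2.471 = 4.942 mol
Step 2:
n(X) available = 4.942 mol
n(T) = 374.3 / 47.40 = 7.897 mol
n/ν → X: 2.471, T: 3.949; X is limiting.
n(J) = (3/2) × 4.942 = 7.413 mol

7.41 mol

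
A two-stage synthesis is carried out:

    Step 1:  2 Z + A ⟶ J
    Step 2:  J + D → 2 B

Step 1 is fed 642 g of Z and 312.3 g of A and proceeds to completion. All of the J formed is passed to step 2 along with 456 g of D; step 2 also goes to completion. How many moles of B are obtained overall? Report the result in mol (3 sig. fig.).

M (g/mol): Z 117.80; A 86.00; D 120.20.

Step 1:
n(Z) = 642.0 / 117.80 = 5.450 mol
n(A) = 312.3 / 86.00 = 3.631 mol
n/ν for Z = 5.450/2 = 2.725
n/ν for A = 3.631/1 = 3.631
Smallest n/ν is Z → limiting reagent.
n(J) produced = (1/2) × 5.450 = 2.725 mol
Step 2:
n(J) available = 2.725 mol
n(D) = 456.0 / 120.20 = 3.794 mol
n/ν for J = 2.725/1 = 2.725
n/ν for D = 3.794/1 = 3.794
Smallest n/ν is J → limiting reagent.
n(B) = (2/1) × 2.725 = 5.450 mol

5.45 mol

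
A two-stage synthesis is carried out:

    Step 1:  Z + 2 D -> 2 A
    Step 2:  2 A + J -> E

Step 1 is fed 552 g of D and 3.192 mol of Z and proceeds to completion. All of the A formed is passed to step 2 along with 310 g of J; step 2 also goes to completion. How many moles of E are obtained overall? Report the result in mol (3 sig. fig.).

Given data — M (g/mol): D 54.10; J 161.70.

1.92 mol

Step 1:
n(D) = 552.0 / 54.10 = 10.20 mol
n(Z) = 3.192 mol
n/ν → D: 5.100, Z: 3.192; Z is limiting.
n(A) produced = (2/1) × 3.192 = 6.384 mol
Step 2:
n(A) available = 6.384 mol
n(J) = 310.0 / 161.70 = 1.917 mol
n/ν → A: 3.192, J: 1.917; J is limiting.
n(E) = (1/1) × 1.917 = 1.917 mol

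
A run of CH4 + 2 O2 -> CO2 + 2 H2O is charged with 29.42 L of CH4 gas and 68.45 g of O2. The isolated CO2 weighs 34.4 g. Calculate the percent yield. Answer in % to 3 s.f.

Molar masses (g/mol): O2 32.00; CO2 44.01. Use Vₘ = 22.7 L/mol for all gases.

73.1 %

n(CH4) = 29.42 / 22.7 = 1.296 mol
n(O2) = 68.45 / 32.00 = 2.139 mol
n/ν → CH4: 1.296, O2: 1.070; O2 is limiting.
theoretical n(CO2) = (1/2) × 2.139 = 1.070 mol → 47.09 g
% yield = 34.4 / 47.09 × 100 = 73.05 %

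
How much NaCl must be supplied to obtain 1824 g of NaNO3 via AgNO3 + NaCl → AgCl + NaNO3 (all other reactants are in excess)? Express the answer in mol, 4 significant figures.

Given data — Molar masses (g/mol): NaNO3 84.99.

n(NaNO3) = 1824 / 84.99 = 21.46 mol
n(NaCl) = (1/1) × 21.46 = 21.46 mol

21.46 mol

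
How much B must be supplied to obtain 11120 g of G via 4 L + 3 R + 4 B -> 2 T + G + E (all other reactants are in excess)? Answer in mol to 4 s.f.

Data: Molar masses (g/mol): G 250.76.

n(G) = 11120 / 250.76 = 44.35 mol
n(B) = (4/1) × 44.35 = 177.4 mol

177.4 mol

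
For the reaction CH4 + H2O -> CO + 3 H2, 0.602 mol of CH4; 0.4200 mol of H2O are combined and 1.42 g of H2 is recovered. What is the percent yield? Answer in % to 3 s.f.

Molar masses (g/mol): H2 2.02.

n(CH4) = 0.6020 mol
n(H2O) = 0.4200 mol
n/ν → CH4: 0.6020, H2O: 0.4200; H2O is limiting.
theoretical n(H2) = (3/1) × 0.4200 = 1.260 mol → 2.545 g
% yield = 1.42 / 2.545 × 100 = 55.80 %

55.8 %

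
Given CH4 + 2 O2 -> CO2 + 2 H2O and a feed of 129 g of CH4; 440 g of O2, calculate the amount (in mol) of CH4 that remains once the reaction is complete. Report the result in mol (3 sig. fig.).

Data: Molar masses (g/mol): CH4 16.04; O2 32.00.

1.17 mol

n(CH4) = 129.0 / 16.04 = 8.042 mol
n(O2) = 440.0 / 32.00 = 13.75 mol
n/ν for CH4 = 8.042/1 = 8.042
n/ν for O2 = 13.75/2 = 6.875
Smallest n/ν is O2 → limiting reagent.
CH4 consumed = (1/2) × 13.75 = 6.875 mol
CH4 remaining = 8.042 − 6.875 = 1.167 mol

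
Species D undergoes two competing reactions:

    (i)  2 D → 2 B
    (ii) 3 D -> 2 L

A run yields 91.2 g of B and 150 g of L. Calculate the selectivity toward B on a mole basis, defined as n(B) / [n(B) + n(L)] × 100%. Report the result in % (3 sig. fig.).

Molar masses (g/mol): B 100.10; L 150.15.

47.7 %

n(B) = 91.2 / 100.10 = 0.9111 mol
n(L) = 150 / 150.15 = 0.9990 mol
selectivity = 0.9111/(0.9111+0.9990) × 100 = 47.70 %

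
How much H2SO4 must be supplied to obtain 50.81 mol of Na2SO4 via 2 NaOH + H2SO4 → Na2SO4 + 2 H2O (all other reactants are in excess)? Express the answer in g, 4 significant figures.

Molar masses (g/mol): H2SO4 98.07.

n(Na2SO4) = 50.81 mol
n(H2SO4) = (1/1) × 50.81 = 50.81 mol
mass = 50.81 × 98.07 = 4983 g

4983 g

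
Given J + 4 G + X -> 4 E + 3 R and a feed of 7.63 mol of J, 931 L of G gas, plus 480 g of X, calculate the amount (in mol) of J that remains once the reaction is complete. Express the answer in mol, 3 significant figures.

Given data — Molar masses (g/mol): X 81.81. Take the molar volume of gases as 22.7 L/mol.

1.76 mol

n(J) = 7.630 mol
n(G) = 931.0 / 22.7 = 41.01 mol
n(X) = 480.0 / 81.81 = 5.867 mol
n/ν → J: 7.630, G: 10.25, X: 5.867; X is limiting.
J consumed = (1/1) × 5.867 = 5.867 mol
J remaining = 7.630 − 5.867 = 1.763 mol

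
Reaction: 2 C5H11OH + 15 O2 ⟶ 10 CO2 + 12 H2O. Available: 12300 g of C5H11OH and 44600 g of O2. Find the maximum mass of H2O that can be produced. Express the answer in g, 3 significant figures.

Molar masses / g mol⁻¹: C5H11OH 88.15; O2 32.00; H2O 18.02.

n(C5H11OH) = 12300 / 88.15 = 139.5 mol
n(O2) = 44600 / 32.00 = 1394 mol
n/ν → C5H11OH: 69.75, O2: 92.93; C5H11OH is limiting.
n(H2O) = (12/2) × 139.5 = 837.0 mol
mass = 837.0 × 18.02 = 15080 g

15100 g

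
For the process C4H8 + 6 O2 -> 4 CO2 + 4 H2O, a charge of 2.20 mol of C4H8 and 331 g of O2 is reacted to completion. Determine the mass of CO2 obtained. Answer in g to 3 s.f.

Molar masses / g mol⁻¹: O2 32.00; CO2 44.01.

n(C4H8) = 2.200 mol
n(O2) = 331.0 / 32.00 = 10.34 mol
n/ν → C4H8: 2.200, O2: 1.723; O2 is limiting.
n(CO2) = (4/6) × 10.34 = 6.893 mol
mass = 6.893 × 44.01 = 303.4 g

303 g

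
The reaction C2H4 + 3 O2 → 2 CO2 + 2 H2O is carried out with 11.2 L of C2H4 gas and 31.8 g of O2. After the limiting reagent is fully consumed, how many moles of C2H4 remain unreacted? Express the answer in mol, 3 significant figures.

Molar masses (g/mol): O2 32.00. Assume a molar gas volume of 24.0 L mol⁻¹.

0.135 mol

n(C2H4) = 11.20 / 24.0 = 0.4667 mol
n(O2) = 31.80 / 32.00 = 0.9938 mol
n/ν for C2H4 = 0.4667/1 = 0.4667
n/ν for O2 = 0.9938/3 = 0.3313
Smallest n/ν is O2 → limiting reagent.
C2H4 consumed = (1/3) × 0.9938 = 0.3313 mol
C2H4 remaining = 0.4667 − 0.3313 = 0.1354 mol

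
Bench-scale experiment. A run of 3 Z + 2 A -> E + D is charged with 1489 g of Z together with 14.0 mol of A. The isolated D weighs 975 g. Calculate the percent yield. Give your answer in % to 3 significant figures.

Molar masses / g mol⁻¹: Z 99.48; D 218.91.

n(Z) = 1489 / 99.48 = 14.97 mol
n(A) = 14.00 mol
n/ν for Z = 14.97/3 = 4.990
n/ν for A = 14.00/2 = 7.000
Smallest n/ν is Z → limiting reagent.
theoretical n(D) = (1/3) × 14.97 = 4.990 mol → 1092 g
% yield = 975 / 1092 × 100 = 89.29 %

89.3 %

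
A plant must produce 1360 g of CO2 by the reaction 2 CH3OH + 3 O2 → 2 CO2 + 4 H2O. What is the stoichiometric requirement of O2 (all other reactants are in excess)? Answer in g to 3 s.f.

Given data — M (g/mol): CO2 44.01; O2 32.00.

n(CO2) = 1360 / 44.01 = 30.90 mol
n(O2) = (3/2) × 30.90 = 46.35 mol
mass = 46.35 × 32.00 = 1483 g

1480 g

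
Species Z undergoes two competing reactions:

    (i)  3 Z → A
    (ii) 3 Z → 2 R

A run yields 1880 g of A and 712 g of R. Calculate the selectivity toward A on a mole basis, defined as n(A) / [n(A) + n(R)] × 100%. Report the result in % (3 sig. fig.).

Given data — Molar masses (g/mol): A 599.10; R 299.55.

n(A) = 1880 / 599.10 = 3.138 mol
n(R) = 712 / 299.55 = 2.377 mol
selectivity = 3.138/(3.138+2.377) × 100 = 56.90 %

56.9 %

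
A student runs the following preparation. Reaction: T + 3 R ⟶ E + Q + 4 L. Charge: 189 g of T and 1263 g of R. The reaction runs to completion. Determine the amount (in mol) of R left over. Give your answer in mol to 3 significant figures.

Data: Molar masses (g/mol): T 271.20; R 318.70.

n(T) = 189.0 / 271.20 = 0.6969 mol
n(R) = 1263 / 318.70 = 3.963 mol
n/ν for T = 0.6969/1 = 0.6969
n/ν for R = 3.963/3 = 1.321
Smallest n/ν is T → limiting reagent.
R consumed = (3/1) × 0.6969 = 2.091 mol
R remaining = 3.963 − 2.091 = 1.872 mol

1.87 mol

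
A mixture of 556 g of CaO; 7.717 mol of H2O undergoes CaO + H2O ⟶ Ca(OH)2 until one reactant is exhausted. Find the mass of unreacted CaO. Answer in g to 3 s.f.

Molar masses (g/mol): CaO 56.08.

n(CaO) = 556.0 / 56.08 = 9.914 mol
n(H2O) = 7.717 mol
n/ν for CaO = 9.914/1 = 9.914
n/ν for H2O = 7.717/1 = 7.717
Smallest n/ν is H2O → limiting reagent.
CaO consumed = (1/1) × 7.717 = 7.717 mol
CaO remaining = 9.914 − 7.717 = 2.197 mol
mass = 2.197 × 56.08 = 123.2 g

123 g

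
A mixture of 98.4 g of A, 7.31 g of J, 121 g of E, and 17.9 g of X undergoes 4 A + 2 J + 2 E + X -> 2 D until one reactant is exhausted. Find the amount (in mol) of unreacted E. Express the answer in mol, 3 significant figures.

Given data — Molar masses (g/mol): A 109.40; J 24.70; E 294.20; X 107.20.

n(A) = 98.40 / 109.40 = 0.8995 mol
n(J) = 7.310 / 24.70 = 0.2960 mol
n(E) = 121.0 / 294.20 = 0.4113 mol
n(X) = 17.90 / 107.20 = 0.1670 mol
n/ν for A = 0.8995/4 = 0.2249
n/ν for J = 0.2960/2 = 0.1480
n/ν for E = 0.4113/2 = 0.2057
n/ν for X = 0.1670/1 = 0.1670
Smallest n/ν is J → limiting reagent.
E consumed = (2/2) × 0.2960 = 0.2960 mol
E remaining = 0.4113 − 0.2960 = 0.1153 mol

0.115 mol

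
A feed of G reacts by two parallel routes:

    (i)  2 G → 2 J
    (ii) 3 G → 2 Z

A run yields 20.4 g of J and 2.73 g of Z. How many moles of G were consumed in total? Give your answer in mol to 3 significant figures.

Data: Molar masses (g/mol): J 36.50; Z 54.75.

n(J) = 20.4 / 36.50 = 0.5589 mol
n(Z) = 2.73 / 54.75 = 0.04986 mol
n(G) via (i) = (2/2)×0.5589 = 0.5589 mol
n(G) via (ii) = (3/2)×0.04986 = 0.07479 mol
total n(G) = 0.5589 + 0.07479 = 0.6337 mol

0.634 mol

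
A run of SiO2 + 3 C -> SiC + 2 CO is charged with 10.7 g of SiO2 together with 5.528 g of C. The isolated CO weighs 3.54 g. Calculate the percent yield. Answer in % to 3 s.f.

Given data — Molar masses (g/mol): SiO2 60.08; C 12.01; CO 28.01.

41.2 %

n(SiO2) = 10.70 / 60.08 = 0.1781 mol
n(C) = 5.528 / 12.01 = 0.4603 mol
n/ν for SiO2 = 0.1781/1 = 0.1781
n/ν for C = 0.4603/3 = 0.1534
Smallest n/ν is C → limiting reagent.
theoretical n(CO) = (2/3) × 0.4603 = 0.3069 mol → 8.596 g
% yield = 3.54 / 8.596 × 100 = 41.18 %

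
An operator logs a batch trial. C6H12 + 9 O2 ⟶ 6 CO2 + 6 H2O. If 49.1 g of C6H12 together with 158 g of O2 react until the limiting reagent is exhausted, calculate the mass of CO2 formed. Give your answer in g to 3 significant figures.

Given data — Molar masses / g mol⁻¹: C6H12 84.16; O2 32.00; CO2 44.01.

n(C6H12) = 49.10 / 84.16 = 0.5834 mol
n(O2) = 158.0 / 32.00 = 4.938 mol
n/ν for C6H12 = 0.5834/1 = 0.5834
n/ν for O2 = 4.938/9 = 0.5487
Smallest n/ν is O2 → limiting reagent.
n(CO2) = (6/9) × 4.938 = 3.292 mol
mass = 3.292 × 44.01 = 144.9 g

145 g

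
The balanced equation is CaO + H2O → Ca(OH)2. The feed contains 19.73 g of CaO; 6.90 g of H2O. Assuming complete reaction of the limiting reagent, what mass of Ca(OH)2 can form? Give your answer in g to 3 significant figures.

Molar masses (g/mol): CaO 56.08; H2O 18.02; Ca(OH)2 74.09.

26.1 g

n(CaO) = 19.73 / 56.08 = 0.3518 mol
n(H2O) = 6.900 / 18.02 = 0.3829 mol
n/ν for CaO = 0.3518/1 = 0.3518
n/ν for H2O = 0.3829/1 = 0.3829
Smallest n/ν is CaO → limiting reagent.
n(Ca(OH)2) = (1/1) × 0.3518 = 0.3518 mol
mass = 0.3518 × 74.09 = 26.06 g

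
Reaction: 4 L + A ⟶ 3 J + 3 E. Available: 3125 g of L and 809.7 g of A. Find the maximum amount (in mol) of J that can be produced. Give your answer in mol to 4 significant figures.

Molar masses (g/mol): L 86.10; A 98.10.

n(L) = 3125 / 86.10 = 36.30 mol
n(A) = 809.7 / 98.10 = 8.254 mol
n/ν → L: 9.075, A: 8.254; A is limiting.
n(J) = (3/1) × 8.254 = 24.76 mol

24.76 mol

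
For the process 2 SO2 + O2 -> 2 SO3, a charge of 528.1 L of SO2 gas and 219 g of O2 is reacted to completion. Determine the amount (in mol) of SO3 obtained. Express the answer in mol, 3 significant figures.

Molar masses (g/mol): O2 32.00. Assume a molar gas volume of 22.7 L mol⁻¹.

n(SO2) = 528.1 / 22.7 = 23.26 mol
n(O2) = 219.0 / 32.00 = 6.844 mol
n/ν → SO2: 11.63, O2: 6.844; O2 is limiting.
n(SO3) = (2/1) × 6.844 = 13.69 mol

13.7 mol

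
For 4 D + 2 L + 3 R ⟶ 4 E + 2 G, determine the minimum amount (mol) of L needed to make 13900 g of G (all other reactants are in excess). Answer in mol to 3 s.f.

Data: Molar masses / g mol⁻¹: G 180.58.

77.0 mol

n(G) = 13900 / 180.58 = 76.97 mol
n(L) = (2/2) × 76.97 = 76.97 mol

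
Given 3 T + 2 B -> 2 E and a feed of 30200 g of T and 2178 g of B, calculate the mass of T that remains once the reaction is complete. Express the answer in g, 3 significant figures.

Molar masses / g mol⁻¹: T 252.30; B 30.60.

n(T) = 30200 / 252.30 = 119.7 mol
n(B) = 2178 / 30.60 = 71.18 mol
n/ν → T: 39.90, B: 35.59; B is limiting.
T consumed = (3/2) × 71.18 = 106.8 mol
T remaining = 119.7 − 106.8 = 12.90 mol
mass = 12.90 × 252.30 = 3255 g

3260 g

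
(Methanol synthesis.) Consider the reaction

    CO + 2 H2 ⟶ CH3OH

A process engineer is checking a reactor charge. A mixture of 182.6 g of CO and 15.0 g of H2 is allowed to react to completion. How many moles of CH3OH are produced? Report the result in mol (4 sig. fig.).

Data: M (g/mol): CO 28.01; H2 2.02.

n(CO) = 182.6 / 28.01 = 6.519 mol
n(H2) = 15.00 / 2.02 = 7.426 mol
n/ν for CO = 6.519/1 = 6.519
n/ν for H2 = 7.426/2 = 3.713
Smallest n/ν is H2 → limiting reagent.
n(CH3OH) = (1/2) × 7.426 = 3.713 mol

3.713 mol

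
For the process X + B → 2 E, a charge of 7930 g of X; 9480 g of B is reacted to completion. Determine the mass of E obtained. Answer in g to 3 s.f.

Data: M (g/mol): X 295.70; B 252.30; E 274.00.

n(X) = 7930 / 295.70 = 26.82 mol
n(B) = 9480 / 252.30 = 37.57 mol
n/ν for X = 26.82/1 = 26.82
n/ν for B = 37.57/1 = 37.57
Smallest n/ν is X → limiting reagent.
n(E) = (2/1) × 26.82 = 53.64 mol
mass = 53.64 × 274.00 = 14700 g

14700 g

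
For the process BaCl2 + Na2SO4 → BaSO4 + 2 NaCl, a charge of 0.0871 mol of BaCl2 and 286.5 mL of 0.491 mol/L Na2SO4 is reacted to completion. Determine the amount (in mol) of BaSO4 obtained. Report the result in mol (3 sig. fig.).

n(BaCl2) = 0.08710 mol
n(Na2SO4) = 0.491 × 286.5/1000 = 0.1407 mol
n/ν for BaCl2 = 0.08710/1 = 0.08710
n/ν for Na2SO4 = 0.1407/1 = 0.1407
Smallest n/ν is BaCl2 → limiting reagent.
n(BaSO4) = (1/1) × 0.08710 = 0.08710 mol

0.0871 mol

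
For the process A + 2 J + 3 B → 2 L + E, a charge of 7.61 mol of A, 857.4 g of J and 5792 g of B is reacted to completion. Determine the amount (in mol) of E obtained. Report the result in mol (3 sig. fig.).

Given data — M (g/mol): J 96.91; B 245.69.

4.42 mol

n(A) = 7.610 mol
n(J) = 857.4 / 96.91 = 8.847 mol
n(B) = 5792 / 245.69 = 23.57 mol
n/ν → A: 7.610, J: 4.424, B: 7.857; J is limiting.
n(E) = (1/2) × 8.847 = 4.424 mol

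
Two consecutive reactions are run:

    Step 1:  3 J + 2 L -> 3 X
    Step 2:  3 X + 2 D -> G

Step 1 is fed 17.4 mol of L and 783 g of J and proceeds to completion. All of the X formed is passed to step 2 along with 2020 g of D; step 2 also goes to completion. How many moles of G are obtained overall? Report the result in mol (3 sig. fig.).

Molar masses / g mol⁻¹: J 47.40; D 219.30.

4.61 mol

Step 1:
n(L) = 17.40 mol
n(J) = 783.0 / 47.40 = 16.52 mol
n/ν → L: 8.700, J: 5.507; J is limiting.
n(X) produced = (3/3) × 16.52 = 16.52 mol
Step 2:
n(X) available = 16.52 mol
n(D) = 2020 / 219.30 = 9.211 mol
n/ν → X: 5.507, D: 4.606; D is limiting.
n(G) = (1/2) × 9.211 = 4.606 mol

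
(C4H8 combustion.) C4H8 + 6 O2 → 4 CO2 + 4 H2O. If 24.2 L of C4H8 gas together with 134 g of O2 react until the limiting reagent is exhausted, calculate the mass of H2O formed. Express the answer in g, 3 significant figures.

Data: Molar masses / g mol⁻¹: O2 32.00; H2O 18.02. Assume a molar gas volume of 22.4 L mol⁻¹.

n(C4H8) = 24.20 / 22.4 = 1.080 mol
n(O2) = 134.0 / 32.00 = 4.188 mol
n/ν for C4H8 = 1.080/1 = 1.080
n/ν for O2 = 4.188/6 = 0.6980
Smallest n/ν is O2 → limiting reagent.
n(H2O) = (4/6) × 4.188 = 2.792 mol
mass = 2.792 × 18.02 = 50.31 g

50.3 g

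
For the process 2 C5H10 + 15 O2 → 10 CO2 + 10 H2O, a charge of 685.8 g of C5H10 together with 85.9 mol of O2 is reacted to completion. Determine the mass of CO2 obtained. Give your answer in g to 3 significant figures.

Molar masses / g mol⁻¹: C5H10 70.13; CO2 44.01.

n(C5H10) = 685.8 / 70.13 = 9.779 mol
n(O2) = 85.90 mol
n/ν for C5H10 = 9.779/2 = 4.890
n/ν for O2 = 85.90/15 = 5.727
Smallest n/ν is C5H10 → limiting reagent.
n(CO2) = (10/2) × 9.779 = 48.90 mol
mass = 48.90 × 44.01 = 2152 g

2150 g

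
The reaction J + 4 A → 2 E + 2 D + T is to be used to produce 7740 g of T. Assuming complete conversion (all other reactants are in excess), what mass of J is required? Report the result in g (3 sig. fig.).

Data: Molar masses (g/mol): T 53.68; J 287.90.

n(T) = 7740 / 53.68 = 144.2 mol
n(J) = (1/1) × 144.2 = 144.2 mol
mass = 144.2 × 287.90 = 41520 g

41500 g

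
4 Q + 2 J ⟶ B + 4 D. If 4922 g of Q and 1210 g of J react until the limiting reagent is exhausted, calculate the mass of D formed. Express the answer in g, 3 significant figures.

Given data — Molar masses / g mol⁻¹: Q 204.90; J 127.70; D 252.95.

4790 g

n(Q) = 4922 / 204.90 = 24.02 mol
n(J) = 1210 / 127.70 = 9.475 mol
n/ν for Q = 24.02/4 = 6.005
n/ν for J = 9.475/2 = 4.738
Smallest n/ν is J → limiting reagent.
n(D) = (4/2) × 9.475 = 18.95 mol
mass = 18.95 × 252.95 = 4793 g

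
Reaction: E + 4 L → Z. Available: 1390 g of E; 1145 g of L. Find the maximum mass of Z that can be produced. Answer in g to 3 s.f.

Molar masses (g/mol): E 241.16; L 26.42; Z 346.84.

n(E) = 1390 / 241.16 = 5.764 mol
n(L) = 1145 / 26.42 = 43.34 mol
n/ν for E = 5.764/1 = 5.764
n/ν for L = 43.34/4 = 10.84
Smallest n/ν is E → limiting reagent.
n(Z) = (1/1) × 5.764 = 5.764 mol
mass = 5.764 × 346.84 = 1999 g

2000 g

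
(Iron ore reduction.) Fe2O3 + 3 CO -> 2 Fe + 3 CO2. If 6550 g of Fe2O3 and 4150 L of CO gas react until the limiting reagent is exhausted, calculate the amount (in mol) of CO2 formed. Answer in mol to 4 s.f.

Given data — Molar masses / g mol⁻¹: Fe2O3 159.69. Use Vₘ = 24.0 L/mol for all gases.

n(Fe2O3) = 6550 / 159.69 = 41.02 mol
n(CO) = 4150 / 24.0 = 172.9 mol
n/ν for Fe2O3 = 41.02/1 = 41.02
n/ν for CO = 172.9/3 = 57.63
Smallest n/ν is Fe2O3 → limiting reagent.
n(CO2) = (3/1) × 41.02 = 123.1 mol

123.1 mol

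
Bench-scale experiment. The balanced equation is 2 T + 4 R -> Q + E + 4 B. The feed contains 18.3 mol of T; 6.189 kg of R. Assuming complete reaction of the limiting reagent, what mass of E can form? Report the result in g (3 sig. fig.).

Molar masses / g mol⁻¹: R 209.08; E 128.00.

n(T) = 18.30 mol
n(R) = 6.189×1000 / 209.08 = 29.60 mol
n/ν → T: 9.150, R: 7.400; R is limiting.
n(E) = (1/4) × 29.60 = 7.400 mol
mass = 7.400 × 128.00 = 947.2 g

947 g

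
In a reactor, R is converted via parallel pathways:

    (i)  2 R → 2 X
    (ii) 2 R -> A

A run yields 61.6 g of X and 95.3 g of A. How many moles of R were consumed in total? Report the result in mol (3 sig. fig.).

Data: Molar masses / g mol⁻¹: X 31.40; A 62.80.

5.00 mol

n(X) = 61.6 / 31.40 = 1.962 mol
n(A) = 95.3 / 62.80 = 1.518 mol
n(R) via (i) = (2/2)×1.962 = 1.962 mol
n(R) via (ii) = (2/1)×1.518 = 3.036 mol
total n(R) = 1.962 + 3.036 = 4.998 mol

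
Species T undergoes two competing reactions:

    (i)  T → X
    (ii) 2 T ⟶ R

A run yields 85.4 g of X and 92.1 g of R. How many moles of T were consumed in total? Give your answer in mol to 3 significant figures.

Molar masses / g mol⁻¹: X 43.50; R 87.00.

4.08 mol

n(X) = 85.4 / 43.50 = 1.963 mol
n(R) = 92.1 / 87.00 = 1.059 mol
n(T) via (i) = (1/1)×1.963 = 1.963 mol
n(T) via (ii) = (2/1)×1.059 = 2.118 mol
total n(T) = 1.963 + 2.118 = 4.081 mol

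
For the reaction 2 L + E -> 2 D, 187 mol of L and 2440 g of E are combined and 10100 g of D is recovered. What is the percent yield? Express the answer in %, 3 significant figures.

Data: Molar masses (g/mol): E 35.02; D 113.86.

63.7 %

n(L) = 187.0 mol
n(E) = 2440 / 35.02 = 69.67 mol
n/ν for L = 187.0/2 = 93.50
n/ν for E = 69.67/1 = 69.67
Smallest n/ν is E → limiting reagent.
theoretical n(D) = (2/1) × 69.67 = 139.3 mol → 15860 g
% yield = 10100 / 15860 × 100 = 63.68 %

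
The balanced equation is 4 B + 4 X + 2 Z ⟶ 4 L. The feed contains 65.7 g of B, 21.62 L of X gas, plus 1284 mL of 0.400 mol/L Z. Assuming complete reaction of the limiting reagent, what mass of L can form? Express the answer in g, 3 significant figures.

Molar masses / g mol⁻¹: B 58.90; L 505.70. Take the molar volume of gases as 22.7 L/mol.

n(B) = 65.70 / 58.90 = 1.115 mol
n(X) = 21.62 / 22.7 = 0.9524 mol
n(Z) = 0.400 × 1284/1000 = 0.5136 mol
n/ν for B = 1.115/4 = 0.2788
n/ν for X = 0.9524/4 = 0.2381
n/ν for Z = 0.5136/2 = 0.2568
Smallest n/ν is X → limiting reagent.
n(L) = (4/4) × 0.9524 = 0.9524 mol
mass = 0.9524 × 505.70 = 481.6 g

482 g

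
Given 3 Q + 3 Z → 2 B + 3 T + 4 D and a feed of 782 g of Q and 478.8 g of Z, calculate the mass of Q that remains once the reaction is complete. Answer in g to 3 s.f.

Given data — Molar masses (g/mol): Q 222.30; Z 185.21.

207 g

n(Q) = 782.0 / 222.30 = 3.518 mol
n(Z) = 478.8 / 185.21 = 2.585 mol
n/ν for Q = 3.518/3 = 1.173
n/ν for Z = 2.585/3 = 0.8617
Smallest n/ν is Z → limiting reagent.
Q consumed = (3/3) × 2.585 = 2.585 mol
Q remaining = 3.518 − 2.585 = 0.9330 mol
mass = 0.9330 × 222.30 = 207.4 g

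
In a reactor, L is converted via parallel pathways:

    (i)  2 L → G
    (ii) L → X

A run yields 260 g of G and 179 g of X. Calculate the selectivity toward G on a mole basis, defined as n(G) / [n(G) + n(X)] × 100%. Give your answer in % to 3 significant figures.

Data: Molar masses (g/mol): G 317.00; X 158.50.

n(G) = 260 / 317.00 = 0.8202 mol
n(X) = 179 / 158.50 = 1.129 mol
selectivity = 0.8202/(0.8202+1.129) × 100 = 42.08 %

42.1 %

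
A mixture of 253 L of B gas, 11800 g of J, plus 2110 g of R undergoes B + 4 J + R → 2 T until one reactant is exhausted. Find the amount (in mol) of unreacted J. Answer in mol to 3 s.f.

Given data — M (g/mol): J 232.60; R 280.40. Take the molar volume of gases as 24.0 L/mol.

20.6 mol

n(B) = 253.0 / 24.0 = 10.54 mol
n(J) = 11800 / 232.60 = 50.73 mol
n(R) = 2110 / 280.40 = 7.525 mol
n/ν → B: 10.54, J: 12.68, R: 7.525; R is limiting.
J consumed = (4/1) × 7.525 = 30.10 mol
J remaining = 50.73 − 30.10 = 20.63 mol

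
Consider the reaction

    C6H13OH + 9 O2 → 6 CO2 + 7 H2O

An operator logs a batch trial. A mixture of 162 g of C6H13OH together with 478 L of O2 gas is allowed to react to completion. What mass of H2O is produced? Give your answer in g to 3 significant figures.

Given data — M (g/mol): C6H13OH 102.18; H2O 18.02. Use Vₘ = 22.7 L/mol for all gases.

200 g

n(C6H13OH) = 162.0 / 102.18 = 1.585 mol
n(O2) = 478.0 / 22.7 = 21.06 mol
n/ν for C6H13OH = 1.585/1 = 1.585
n/ν for O2 = 21.06/9 = 2.340
Smallest n/ν is C6H13OH → limiting reagent.
n(H2O) = (7/1) × 1.585 = 11.10 mol
mass = 11.10 × 18.02 = 200.0 g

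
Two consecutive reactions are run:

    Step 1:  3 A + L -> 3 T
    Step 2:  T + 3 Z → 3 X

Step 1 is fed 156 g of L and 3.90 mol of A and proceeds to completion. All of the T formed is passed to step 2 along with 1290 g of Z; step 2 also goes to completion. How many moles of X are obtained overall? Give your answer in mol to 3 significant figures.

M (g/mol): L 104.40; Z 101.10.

11.7 mol

Step 1:
n(L) = 156.0 / 104.40 = 1.494 mol
n(A) = 3.900 mol
n/ν → L: 1.494, A: 1.300; A is limiting.
n(T) produced = (3/3) × 3.900 = 3.900 mol
Step 2:
n(T) available = 3.900 mol
n(Z) = 1290 / 101.10 = 12.76 mol
n/ν → T: 3.900, Z: 4.253; T is limiting.
n(X) = (3/1) × 3.900 = 11.70 mol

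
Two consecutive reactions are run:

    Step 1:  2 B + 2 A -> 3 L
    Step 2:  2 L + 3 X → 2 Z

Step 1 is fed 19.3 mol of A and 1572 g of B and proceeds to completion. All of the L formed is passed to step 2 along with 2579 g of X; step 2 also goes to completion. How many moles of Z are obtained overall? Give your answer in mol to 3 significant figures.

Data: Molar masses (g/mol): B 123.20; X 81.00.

19.1 mol

Step 1:
n(A) = 19.30 mol
n(B) = 1572 / 123.20 = 12.76 mol
n/ν for A = 19.30/2 = 9.650
n/ν for B = 12.76/2 = 6.380
Smallest n/ν is B → limiting reagent.
n(L) produced = (3/2) × 12.76 = 19.14 mol
Step 2:
n(L) available = 19.14 mol
n(X) = 2579 / 81.00 = 31.84 mol
n/ν for L = 19.14/2 = 9.570
n/ν for X = 31.84/3 = 10.61
Smallest n/ν is L → limiting reagent.
n(Z) = (2/2) × 19.14 = 19.14 mol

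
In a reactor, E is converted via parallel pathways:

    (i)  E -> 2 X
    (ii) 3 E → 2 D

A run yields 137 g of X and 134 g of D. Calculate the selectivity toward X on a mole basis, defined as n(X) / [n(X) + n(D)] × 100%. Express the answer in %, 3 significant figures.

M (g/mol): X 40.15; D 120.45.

75.4 %

n(X) = 137 / 40.15 = 3.412 mol
n(D) = 134 / 120.45 = 1.112 mol
selectivity = 3.412/(3.412+1.112) × 100 = 75.42 %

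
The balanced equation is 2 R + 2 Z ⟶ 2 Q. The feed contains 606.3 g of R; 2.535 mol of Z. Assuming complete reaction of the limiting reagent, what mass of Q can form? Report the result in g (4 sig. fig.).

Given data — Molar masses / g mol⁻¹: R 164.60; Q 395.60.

1003 g

n(R) = 606.3 / 164.60 = 3.683 mol
n(Z) = 2.535 mol
n/ν for R = 3.683/2 = 1.842
n/ν for Z = 2.535/2 = 1.268
Smallest n/ν is Z → limiting reagent.
n(Q) = (2/2) × 2.535 = 2.535 mol
mass = 2.535 × 395.60 = 1003 g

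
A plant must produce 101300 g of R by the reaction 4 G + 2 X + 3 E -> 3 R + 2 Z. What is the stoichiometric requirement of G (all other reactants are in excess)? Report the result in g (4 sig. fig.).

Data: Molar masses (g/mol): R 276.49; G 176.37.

n(R) = 101300 / 276.49 = 366.4 mol
n(G) = (4/3) × 366.4 = 488.5 mol
mass = 488.5 × 176.37 = 86160 g

86160 g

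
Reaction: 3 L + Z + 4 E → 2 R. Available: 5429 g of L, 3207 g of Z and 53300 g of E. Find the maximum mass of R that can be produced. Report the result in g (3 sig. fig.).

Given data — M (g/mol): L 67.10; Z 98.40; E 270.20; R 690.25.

n(L) = 5429 / 67.10 = 80.91 mol
n(Z) = 3207 / 98.40 = 32.59 mol
n(E) = 53300 / 270.20 = 197.3 mol
n/ν for L = 80.91/3 = 26.97
n/ν for Z = 32.59/1 = 32.59
n/ν for E = 197.3/4 = 49.33
Smallest n/ν is L → limiting reagent.
n(R) = (2/3) × 80.91 = 53.94 mol
mass = 53.94 × 690.25 = 37230 g

37200 g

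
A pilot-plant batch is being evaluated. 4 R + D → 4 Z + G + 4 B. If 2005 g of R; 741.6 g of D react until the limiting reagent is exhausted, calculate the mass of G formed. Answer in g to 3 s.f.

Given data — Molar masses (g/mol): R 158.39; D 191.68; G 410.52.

n(R) = 2005 / 158.39 = 12.66 mol
n(D) = 741.6 / 191.68 = 3.869 mol
n/ν → R: 3.165, D: 3.869; R is limiting.
n(G) = (1/4) × 12.66 = 3.165 mol
mass = 3.165 × 410.52 = 1299 g

1300 g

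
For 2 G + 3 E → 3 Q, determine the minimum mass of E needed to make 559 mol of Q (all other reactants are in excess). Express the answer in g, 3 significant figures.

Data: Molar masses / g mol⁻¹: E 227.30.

127000 g

n(Q) = 559.0 mol
n(E) = (3/3) × 559.0 = 559.0 mol
mass = 559.0 × 227.30 = 127100 g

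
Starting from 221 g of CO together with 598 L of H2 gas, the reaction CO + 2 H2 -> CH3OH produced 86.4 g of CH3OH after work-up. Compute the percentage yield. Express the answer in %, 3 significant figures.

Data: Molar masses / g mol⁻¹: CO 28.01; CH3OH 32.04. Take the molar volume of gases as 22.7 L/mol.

n(CO) = 221.0 / 28.01 = 7.890 mol
n(H2) = 598.0 / 22.7 = 26.34 mol
n/ν → CO: 7.890, H2: 13.17; CO is limiting.
theoretical n(CH3OH) = (1/1) × 7.890 = 7.890 mol → 252.8 g
% yield = 86.4 / 252.8 × 100 = 34.18 %

34.2 %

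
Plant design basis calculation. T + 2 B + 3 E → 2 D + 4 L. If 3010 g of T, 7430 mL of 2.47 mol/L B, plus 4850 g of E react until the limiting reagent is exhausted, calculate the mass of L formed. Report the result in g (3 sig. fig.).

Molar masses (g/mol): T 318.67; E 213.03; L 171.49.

5210 g

n(T) = 3010 / 318.67 = 9.446 mol
n(B) = 2.47 × 7430/1000 = 18.35 mol
n(E) = 4850 / 213.03 = 22.77 mol
n/ν for T = 9.446/1 = 9.446
n/ν for B = 18.35/2 = 9.175
n/ν for E = 22.77/3 = 7.590
Smallest n/ν is E → limiting reagent.
n(L) = (4/3) × 22.77 = 30.36 mol
mass = 30.36 × 171.49 = 5206 g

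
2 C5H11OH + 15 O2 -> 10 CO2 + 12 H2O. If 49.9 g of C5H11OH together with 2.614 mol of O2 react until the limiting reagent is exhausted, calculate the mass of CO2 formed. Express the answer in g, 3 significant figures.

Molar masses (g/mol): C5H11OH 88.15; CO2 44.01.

n(C5H11OH) = 49.90 / 88.15 = 0.5661 mol
n(O2) = 2.614 mol
n/ν for C5H11OH = 0.5661/2 = 0.2831
n/ν for O2 = 2.614/15 = 0.1743
Smallest n/ν is O2 → limiting reagent.
n(CO2) = (10/15) × 2.614 = 1.743 mol
mass = 1.743 × 44.01 = 76.71 g

76.7 g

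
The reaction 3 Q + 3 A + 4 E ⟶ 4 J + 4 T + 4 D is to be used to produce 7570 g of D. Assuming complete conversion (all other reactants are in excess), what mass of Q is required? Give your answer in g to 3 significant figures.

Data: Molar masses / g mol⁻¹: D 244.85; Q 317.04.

n(D) = 7570 / 244.85 = 30.92 mol
n(Q) = (3/4) × 30.92 = 23.19 mol
mass = 23.19 × 317.04 = 7352 g

7350 g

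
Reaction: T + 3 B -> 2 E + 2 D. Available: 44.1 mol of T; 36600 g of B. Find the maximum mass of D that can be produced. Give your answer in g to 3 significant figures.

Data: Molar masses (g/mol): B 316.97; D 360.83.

n(T) = 44.10 mol
n(B) = 36600 / 316.97 = 115.5 mol
n/ν for T = 44.10/1 = 44.10
n/ν for B = 115.5/3 = 38.50
Smallest n/ν is B → limiting reagent.
n(D) = (2/3) × 115.5 = 77.00 mol
mass = 77.00 × 360.83 = 27780 g

27800 g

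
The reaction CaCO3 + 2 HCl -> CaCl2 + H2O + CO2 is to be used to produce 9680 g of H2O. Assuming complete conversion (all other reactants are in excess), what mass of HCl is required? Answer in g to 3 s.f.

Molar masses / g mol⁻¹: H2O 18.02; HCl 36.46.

39200 g

n(H2O) = 9680 / 18.02 = 537.2 mol
n(HCl) = (2/1) × 537.2 = 1074 mol
mass = 1074 × 36.46 = 39160 g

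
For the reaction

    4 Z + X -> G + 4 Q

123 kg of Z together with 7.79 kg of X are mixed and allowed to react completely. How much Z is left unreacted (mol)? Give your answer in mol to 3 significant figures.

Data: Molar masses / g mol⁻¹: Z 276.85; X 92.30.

n(Z) = 123.0×1000 / 276.85 = 444.3 mol
n(X) = 7.790×1000 / 92.30 = 84.40 mol
n/ν → Z: 111.1, X: 84.40; X is limiting.
Z consumed = (4/1) × 84.40 = 337.6 mol
Z remaining = 444.3 − 337.6 = 106.7 mol

107 mol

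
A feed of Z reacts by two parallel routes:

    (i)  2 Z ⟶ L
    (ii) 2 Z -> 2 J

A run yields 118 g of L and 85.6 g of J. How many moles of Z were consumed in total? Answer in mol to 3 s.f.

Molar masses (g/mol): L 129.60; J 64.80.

n(L) = 118 / 129.60 = 0.9105 mol
n(J) = 85.6 / 64.80 = 1.321 mol
n(Z) via (i) = (2/1)×0.9105 = 1.821 mol
n(Z) via (ii) = (2/2)×1.321 = 1.321 mol
total n(Z) = 1.821 + 1.321 = 3.142 mol

3.14 mol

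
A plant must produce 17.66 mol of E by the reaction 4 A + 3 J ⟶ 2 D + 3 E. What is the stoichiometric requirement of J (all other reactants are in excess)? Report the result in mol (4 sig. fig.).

17.66 mol

n(E) = 17.66 mol
n(J) = (3/3) × 17.66 = 17.66 mol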